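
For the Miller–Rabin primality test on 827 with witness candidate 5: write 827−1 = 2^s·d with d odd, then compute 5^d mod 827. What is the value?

827 − 1 = 826 = 2^1 · 413, so d = 413.
5^1 ≡ 5 (mod 827)
5^2 ≡ 5^2 = 25 ≡ 25 (mod 827)
5^4 ≡ 25^2 = 625 ≡ 625 (mod 827)
5^8 ≡ 625^2 = 390625 ≡ 281 (mod 827)
5^16 ≡ 281^2 = 78961 ≡ 396 (mod 827)
5^32 ≡ 396^2 = 156816 ≡ 513 (mod 827)
5^64 ≡ 513^2 = 263169 ≡ 183 (mod 827)
5^128 ≡ 183^2 = 33489 ≡ 409 (mod 827)
5^256 ≡ 409^2 = 167281 ≡ 227 (mod 827)
413 = 256 + 128 + 16 + 8 + 4 + 1 in binary powers of 2.
So 5^413 ≡ 227 · 409 · 396 · 281 · 625 · 5 ≡ 826 (mod 827).
Since 5^d ≡ 826 (mod 827), base 5 does not prove 827 composite.

826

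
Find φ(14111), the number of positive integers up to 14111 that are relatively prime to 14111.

13872

Factor: 14111 = 103 · 137.
φ(14111) = (103−1) · (137−1) = 102 · 136 = 13872.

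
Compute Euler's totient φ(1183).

936

Factor: 1183 = 7 · 13^2.
φ(1183) = (7−1) · 13^1·(13−1) = 6 · 156 = 936.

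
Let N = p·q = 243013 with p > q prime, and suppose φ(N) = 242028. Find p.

φ(n) = (p−1)(q−1) = n − (p+q) + 1, so p + q = 243013 − 242028 + 1 = 986.
p and q are the roots of t² − 986t + 243013 = 0.
Discriminant: 986² − 4·243013 = 972196 − 972052 = 144; √144 = 12.
q = (986 − 12)/2 = 487, p = (986 + 12)/2 = 499.
Check: 487 · 499 = 243013.

499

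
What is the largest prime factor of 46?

46 = 2 · 23
23 is prime.
So 46 = 2 · 23; the largest prime factor is 23.

23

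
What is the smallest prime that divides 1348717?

1348717 is odd.
Digit sum 31, not divisible by 3.
Ends in 7: not divisible by 5.
7: 1348717 = 7·192673 + 6
11: 1348717 = 11·122610 + 7
13: 1348717 = 13·103747 + 6
17: 1348717 = 17·79336 + 5
19: 1348717 = 19·70985 + 2
23: 1348717 = 23·58639 + 20
29: 1348717 = 29·46507 + 14
31: 1348717 = 31·43507

31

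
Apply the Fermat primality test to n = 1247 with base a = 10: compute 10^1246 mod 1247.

10^1 ≡ 10 (mod 1247)
10^2 ≡ 10^2 = 100 ≡ 100 (mod 1247)
10^4 ≡ 100^2 = 10000 ≡ 24 (mod 1247)
10^8 ≡ 24^2 = 576 ≡ 576 (mod 1247)
10^16 ≡ 576^2 = 331776 ≡ 74 (mod 1247)
10^32 ≡ 74^2 = 5476 ≡ 488 (mod 1247)
10^64 ≡ 488^2 = 238144 ≡ 1214 (mod 1247)
10^128 ≡ 1214^2 = 1473796 ≡ 1089 (mod 1247)
10^256 ≡ 1089^2 = 1185921 ≡ 24 (mod 1247)
10^512 ≡ 24^2 = 576 ≡ 576 (mod 1247)
10^1024 ≡ 576^2 = 331776 ≡ 74 (mod 1247)
1246 = 1024 + 128 + 64 + 16 + 8 + 4 + 2 in binary powers of 2.
So 10^1246 ≡ 74 · 1089 · 1214 · 74 · 576 · 24 · 100 ≡ 608 (mod 1247).
Since 608 ≠ 1, base 10 is a Fermat witness: 1247 is composite.

608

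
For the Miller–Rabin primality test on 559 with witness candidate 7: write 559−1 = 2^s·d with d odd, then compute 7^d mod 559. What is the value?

343

559 − 1 = 558 = 2^1 · 279, so d = 279.
7^1 ≡ 7 (mod 559)
7^2 ≡ 7^2 = 49 ≡ 49 (mod 559)
7^4 ≡ 49^2 = 2401 ≡ 165 (mod 559)
7^8 ≡ 165^2 = 27225 ≡ 393 (mod 559)
7^16 ≡ 393^2 = 154449 ≡ 165 (mod 559)
7^32 ≡ 165^2 = 27225 ≡ 393 (mod 559)
7^64 ≡ 393^2 = 154449 ≡ 165 (mod 559)
7^128 ≡ 165^2 = 27225 ≡ 393 (mod 559)
7^256 ≡ 393^2 = 154449 ≡ 165 (mod 559)
279 = 256 + 16 + 4 + 2 + 1 in binary powers of 2.
So 7^279 ≡ 165 · 165 · 165 · 49 · 7 ≡ 343 (mod 559).
Squaring chain: 343; never reaches −1, so base 7 is a Miller–Rabin witness that 559 is composite.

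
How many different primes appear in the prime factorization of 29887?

29887 = 11^2 · 247
247 = 13 · 19
29887 = 11^2 · 13 · 19, which has 3 distinct prime factors.

3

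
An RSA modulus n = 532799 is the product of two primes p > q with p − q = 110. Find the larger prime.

787

Since p = q + 110, we have 532799 = q(q + 110), so q² + 110q − 532799 = 0.
Discriminant: 110² + 4·532799 = 12100 + 2131196 = 2143296; √2143296 = 1464.
q = (−110 + 1464)/2 = 677, and p = q + 110 = 787.
Check: 677 · 787 = 532799.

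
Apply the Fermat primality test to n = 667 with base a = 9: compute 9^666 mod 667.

49

9^1 ≡ 9 (mod 667)
9^2 ≡ 9^2 = 81 ≡ 81 (mod 667)
9^4 ≡ 81^2 = 6561 ≡ 558 (mod 667)
9^8 ≡ 558^2 = 311364 ≡ 542 (mod 667)
9^16 ≡ 542^2 = 293764 ≡ 284 (mod 667)
9^32 ≡ 284^2 = 80656 ≡ 616 (mod 667)
9^64 ≡ 616^2 = 379456 ≡ 600 (mod 667)
9^128 ≡ 600^2 = 360000 ≡ 487 (mod 667)
9^256 ≡ 487^2 = 237169 ≡ 384 (mod 667)
9^512 ≡ 384^2 = 147456 ≡ 49 (mod 667)
666 = 512 + 128 + 16 + 8 + 2 in binary powers of 2.
So 9^666 ≡ 49 · 487 · 284 · 542 · 81 ≡ 49 (mod 667).
Since 49 ≠ 1, base 9 is a Fermat witness: 667 is composite.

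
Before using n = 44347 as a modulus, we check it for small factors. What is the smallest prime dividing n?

61

44347 is odd.
Digit sum 22, not divisible by 3.
Ends in 7: not divisible by 5.
7: 44347 = 7·6335 + 2
11: 44347 = 11·4031 + 6
13: 44347 = 13·3411 + 4
17: 44347 = 17·2608 + 11
19: 44347 = 19·2334 + 1
23: 44347 = 23·1928 + 3
29: 44347 = 29·1529 + 6
31: 44347 = 31·1430 + 17
37: 44347 = 37·1198 + 21
41: 44347 = 41·1081 + 26
43: 44347 = 43·1031 + 14
47: 44347 = 47·943 + 26
53: 44347 = 53·836 + 39
59: 44347 = 59·751 + 38
61: 44347 = 61·727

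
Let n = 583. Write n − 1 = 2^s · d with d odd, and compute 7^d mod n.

271

583 − 1 = 582 = 2^1 · 291, so d = 291.
7^1 ≡ 7 (mod 583)
7^2 ≡ 7^2 = 49 ≡ 49 (mod 583)
7^4 ≡ 49^2 = 2401 ≡ 69 (mod 583)
7^8 ≡ 69^2 = 4761 ≡ 97 (mod 583)
7^16 ≡ 97^2 = 9409 ≡ 81 (mod 583)
7^32 ≡ 81^2 = 6561 ≡ 148 (mod 583)
7^64 ≡ 148^2 = 21904 ≡ 333 (mod 583)
7^128 ≡ 333^2 = 110889 ≡ 119 (mod 583)
7^256 ≡ 119^2 = 14161 ≡ 169 (mod 583)
291 = 256 + 32 + 2 + 1 in binary powers of 2.
So 7^291 ≡ 169 · 148 · 49 · 7 ≡ 271 (mod 583).
Squaring chain: 271; never reaches −1, so base 7 is a Miller–Rabin witness that 583 is composite.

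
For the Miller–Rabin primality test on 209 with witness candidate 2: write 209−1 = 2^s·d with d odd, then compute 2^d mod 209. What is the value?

209 − 1 = 208 = 2^4 · 13, so d = 13.
2^1 ≡ 2 (mod 209)
2^2 ≡ 2^2 = 4 ≡ 4 (mod 209)
2^4 ≡ 4^2 = 16 ≡ 16 (mod 209)
2^8 ≡ 16^2 = 256 ≡ 47 (mod 209)
13 = 8 + 4 + 1 in binary powers of 2.
So 2^13 ≡ 47 · 16 · 2 ≡ 41 (mod 209).
Squaring chain: 41 → 9 → 81 → 82; never reaches −1, so base 2 is a Miller–Rabin witness that 209 is composite.

41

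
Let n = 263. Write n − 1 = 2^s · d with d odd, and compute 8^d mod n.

1

263 − 1 = 262 = 2^1 · 131, so d = 131.
8^1 ≡ 8 (mod 263)
8^2 ≡ 8^2 = 64 ≡ 64 (mod 263)
8^4 ≡ 64^2 = 4096 ≡ 151 (mod 263)
8^8 ≡ 151^2 = 22801 ≡ 183 (mod 263)
8^16 ≡ 183^2 = 33489 ≡ 88 (mod 263)
8^32 ≡ 88^2 = 7744 ≡ 117 (mod 263)
8^64 ≡ 117^2 = 13689 ≡ 13 (mod 263)
8^128 ≡ 13^2 = 169 ≡ 169 (mod 263)
131 = 128 + 2 + 1 in binary powers of 2.
So 8^131 ≡ 169 · 64 · 8 ≡ 1 (mod 263).
Since 8^d ≡ 1 (mod 263), base 8 does not prove 263 composite.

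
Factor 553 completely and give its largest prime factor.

79

553 = 7 · 79
79 is prime.
So 553 = 7 · 79; the largest prime factor is 79.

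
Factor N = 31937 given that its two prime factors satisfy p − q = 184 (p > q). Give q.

109

Since p = q + 184, we have 31937 = q(q + 184), so q² + 184q − 31937 = 0.
Discriminant: 184² + 4·31937 = 33856 + 127748 = 161604; √161604 = 402.
q = (−184 + 402)/2 = 109, and p = q + 184 = 293.
Check: 109 · 293 = 31937.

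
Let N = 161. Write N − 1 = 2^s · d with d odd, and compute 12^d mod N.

87

161 − 1 = 160 = 2^5 · 5, so d = 5.
12^1 ≡ 12 (mod 161)
12^2 ≡ 12^2 = 144 ≡ 144 (mod 161)
12^4 ≡ 144^2 = 20736 ≡ 128 (mod 161)
5 = 4 + 1 in binary powers of 2.
So 12^5 ≡ 128 · 12 ≡ 87 (mod 161).
Squaring chain: 87 → 2 → 4 → 16 → 95; never reaches −1, so base 12 is a Miller–Rabin witness that 161 is composite.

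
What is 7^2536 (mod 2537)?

122

7^1 ≡ 7 (mod 2537)
7^2 ≡ 7^2 = 49 ≡ 49 (mod 2537)
7^4 ≡ 49^2 = 2401 ≡ 2401 (mod 2537)
7^8 ≡ 2401^2 = 5764801 ≡ 737 (mod 2537)
7^16 ≡ 737^2 = 543169 ≡ 251 (mod 2537)
7^32 ≡ 251^2 = 63001 ≡ 2113 (mod 2537)
7^64 ≡ 2113^2 = 4464769 ≡ 2186 (mod 2537)
7^128 ≡ 2186^2 = 4778596 ≡ 1425 (mod 2537)
7^256 ≡ 1425^2 = 2030625 ≡ 1025 (mod 2537)
7^512 ≡ 1025^2 = 1050625 ≡ 307 (mod 2537)
7^1024 ≡ 307^2 = 94249 ≡ 380 (mod 2537)
7^2048 ≡ 380^2 = 144400 ≡ 2328 (mod 2537)
2536 = 2048 + 256 + 128 + 64 + 32 + 8 in binary powers of 2.
So 7^2536 ≡ 2328 · 1025 · 1425 · 2186 · 2113 · 737 ≡ 122 (mod 2537).
Since 122 ≠ 1, base 7 is a Fermat witness: 2537 is composite.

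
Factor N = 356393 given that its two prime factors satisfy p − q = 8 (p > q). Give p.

601

Since p = q + 8, we have 356393 = q(q + 8), so q² + 8q − 356393 = 0.
Discriminant: 8² + 4·356393 = 64 + 1425572 = 1425636; √1425636 = 1194.
q = (−8 + 1194)/2 = 593, and p = q + 8 = 601.
Check: 593 · 601 = 356393.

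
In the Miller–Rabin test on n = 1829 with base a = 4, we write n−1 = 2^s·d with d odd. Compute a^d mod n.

1829 − 1 = 1828 = 2^2 · 457, so d = 457.
4^1 ≡ 4 (mod 1829)
4^2 ≡ 4^2 = 16 ≡ 16 (mod 1829)
4^4 ≡ 16^2 = 256 ≡ 256 (mod 1829)
4^8 ≡ 256^2 = 65536 ≡ 1521 (mod 1829)
4^16 ≡ 1521^2 = 2313441 ≡ 1585 (mod 1829)
4^32 ≡ 1585^2 = 2512225 ≡ 1008 (mod 1829)
4^64 ≡ 1008^2 = 1016064 ≡ 969 (mod 1829)
4^128 ≡ 969^2 = 938961 ≡ 684 (mod 1829)
4^256 ≡ 684^2 = 467856 ≡ 1461 (mod 1829)
457 = 256 + 128 + 64 + 8 + 1 in binary powers of 2.
So 4^457 ≡ 1461 · 684 · 969 · 1521 · 4 ≡ 1039 (mod 1829).
Squaring chain: 1039 → 411; never reaches −1, so base 4 is a Miller–Rabin witness that 1829 is composite.

1039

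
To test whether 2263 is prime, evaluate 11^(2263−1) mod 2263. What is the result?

11^1 ≡ 11 (mod 2263)
11^2 ≡ 11^2 = 121 ≡ 121 (mod 2263)
11^4 ≡ 121^2 = 14641 ≡ 1063 (mod 2263)
11^8 ≡ 1063^2 = 1129969 ≡ 732 (mod 2263)
11^16 ≡ 732^2 = 535824 ≡ 1756 (mod 2263)
11^32 ≡ 1756^2 = 3083536 ≡ 1330 (mod 2263)
11^64 ≡ 1330^2 = 1768900 ≡ 1497 (mod 2263)
11^128 ≡ 1497^2 = 2241009 ≡ 639 (mod 2263)
11^256 ≡ 639^2 = 408321 ≡ 981 (mod 2263)
11^512 ≡ 981^2 = 962361 ≡ 586 (mod 2263)
11^1024 ≡ 586^2 = 343396 ≡ 1683 (mod 2263)
11^2048 ≡ 1683^2 = 2832489 ≡ 1476 (mod 2263)
2262 = 2048 + 128 + 64 + 16 + 4 + 2 in binary powers of 2.
So 11^2262 ≡ 1476 · 639 · 1497 · 1756 · 1063 · 121 ≡ 2093 (mod 2263).
Since 2093 ≠ 1, base 11 is a Fermat witness: 2263 is composite.

2093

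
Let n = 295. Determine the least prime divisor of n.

295 is odd.
Digit sum 16, not divisible by 3.
Ends in 5: divisible by 5.

5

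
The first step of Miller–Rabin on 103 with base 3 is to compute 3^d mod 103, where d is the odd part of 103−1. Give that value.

102

103 − 1 = 102 = 2^1 · 51, so d = 51.
3^1 ≡ 3 (mod 103)
3^2 ≡ 3^2 = 9 ≡ 9 (mod 103)
3^4 ≡ 9^2 = 81 ≡ 81 (mod 103)
3^8 ≡ 81^2 = 6561 ≡ 72 (mod 103)
3^16 ≡ 72^2 = 5184 ≡ 34 (mod 103)
3^32 ≡ 34^2 = 1156 ≡ 23 (mod 103)
51 = 32 + 16 + 2 + 1 in binary powers of 2.
So 3^51 ≡ 23 · 34 · 9 · 3 ≡ 102 (mod 103).
Since 3^d ≡ 102 (mod 103), base 3 does not prove 103 composite.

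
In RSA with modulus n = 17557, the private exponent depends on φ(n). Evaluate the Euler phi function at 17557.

17280

Factor: 17557 = 97 · 181.
φ(17557) = (97−1) · (181−1) = 96 · 180 = 17280.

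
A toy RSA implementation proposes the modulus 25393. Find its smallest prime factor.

25393 is odd.
Digit sum 22, not divisible by 3.
Ends in 3: not divisible by 5.
7: 25393 = 7·3627 + 4
11: 25393 = 11·2308 + 5
13: 25393 = 13·1953 + 4
17: 25393 = 17·1493 + 12
19: 25393 = 19·1336 + 9
23: 25393 = 23·1104 + 1
29: 25393 = 29·875 + 18
31: 25393 = 31·819 + 4
37: 25393 = 37·686 + 11
41: 25393 = 41·619 + 14
43: 25393 = 43·590 + 23
47: 25393 = 47·540 + 13
53: 25393 = 53·479 + 6
59: 25393 = 59·430 + 23
61: 25393 = 61·416 + 17
67: 25393 = 67·379

67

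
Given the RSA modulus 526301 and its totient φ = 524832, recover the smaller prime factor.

617

φ(n) = (p−1)(q−1) = n − (p+q) + 1, so p + q = 526301 − 524832 + 1 = 1470.
p and q are the roots of t² − 1470t + 526301 = 0.
Discriminant: 1470² − 4·526301 = 2160900 − 2105204 = 55696; √55696 = 236.
q = (1470 − 236)/2 = 617, p = (1470 + 236)/2 = 853.
Check: 617 · 853 = 526301.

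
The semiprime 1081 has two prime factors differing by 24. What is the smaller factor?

Since p = q + 24, we have 1081 = q(q + 24), so q² + 24q − 1081 = 0.
Discriminant: 24² + 4·1081 = 576 + 4324 = 4900; √4900 = 70.
q = (−24 + 70)/2 = 23, and p = q + 24 = 47.
Check: 23 · 47 = 1081.

23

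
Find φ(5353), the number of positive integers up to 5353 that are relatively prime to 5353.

5200

Factor: 5353 = 53 · 101.
φ(5353) = (53−1) · (101−1) = 52 · 100 = 5200.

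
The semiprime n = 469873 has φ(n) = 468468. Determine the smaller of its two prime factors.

φ(n) = (p−1)(q−1) = n − (p+q) + 1, so p + q = 469873 − 468468 + 1 = 1406.
p and q are the roots of t² − 1406t + 469873 = 0.
Discriminant: 1406² − 4·469873 = 1976836 − 1879492 = 97344; √97344 = 312.
q = (1406 − 312)/2 = 547, p = (1406 + 312)/2 = 859.
Check: 547 · 859 = 469873.

547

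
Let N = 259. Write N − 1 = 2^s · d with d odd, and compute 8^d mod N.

43

259 − 1 = 258 = 2^1 · 129, so d = 129.
8^1 ≡ 8 (mod 259)
8^2 ≡ 8^2 = 64 ≡ 64 (mod 259)
8^4 ≡ 64^2 = 4096 ≡ 211 (mod 259)
8^8 ≡ 211^2 = 44521 ≡ 232 (mod 259)
8^16 ≡ 232^2 = 53824 ≡ 211 (mod 259)
8^32 ≡ 211^2 = 44521 ≡ 232 (mod 259)
8^64 ≡ 232^2 = 53824 ≡ 211 (mod 259)
8^128 ≡ 211^2 = 44521 ≡ 232 (mod 259)
129 = 128 + 1 in binary powers of 2.
So 8^129 ≡ 232 · 8 ≡ 43 (mod 259).
Squaring chain: 43; never reaches −1, so base 8 is a Miller–Rabin witness that 259 is composite.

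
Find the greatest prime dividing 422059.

422059 = 11 · 38369
38369 = 17 · 2257
2257 = 37 · 61
61 is prime.
So 422059 = 11 · 17 · 37 · 61; the largest prime factor is 61.

61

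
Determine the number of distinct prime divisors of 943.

943 = 23 · 41
943 = 23 · 41, which has 2 distinct prime factors.

2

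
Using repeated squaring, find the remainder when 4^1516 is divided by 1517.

4^1 ≡ 4 (mod 1517)
4^2 ≡ 4^2 = 16 ≡ 16 (mod 1517)
4^4 ≡ 16^2 = 256 ≡ 256 (mod 1517)
4^8 ≡ 256^2 = 65536 ≡ 305 (mod 1517)
4^16 ≡ 305^2 = 93025 ≡ 488 (mod 1517)
4^32 ≡ 488^2 = 238144 ≡ 1492 (mod 1517)
4^64 ≡ 1492^2 = 2226064 ≡ 625 (mod 1517)
4^128 ≡ 625^2 = 390625 ≡ 756 (mod 1517)
4^256 ≡ 756^2 = 571536 ≡ 1144 (mod 1517)
4^512 ≡ 1144^2 = 1308736 ≡ 1082 (mod 1517)
4^1024 ≡ 1082^2 = 1170724 ≡ 1117 (mod 1517)
1516 = 1024 + 256 + 128 + 64 + 32 + 8 + 4 in binary powers of 2.
So 4^1516 ≡ 1117 · 1144 · 756 · 625 · 1492 · 305 · 256 ≡ 1144 (mod 1517).
Since 1144 ≠ 1, base 4 is a Fermat witness: 1517 is composite.

1144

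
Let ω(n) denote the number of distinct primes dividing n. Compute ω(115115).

115115 = 5 · 23023
23023 = 7 · 3289
3289 = 11 · 299
299 = 13 · 23
115115 = 5 · 7 · 11 · 13 · 23, which has 5 distinct prime factors.

5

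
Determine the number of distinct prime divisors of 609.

609 = 3 · 203
203 = 7 · 29
609 = 3 · 7 · 29, which has 3 distinct prime factors.

3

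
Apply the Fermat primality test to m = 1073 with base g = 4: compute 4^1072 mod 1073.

1069

4^1 ≡ 4 (mod 1073)
4^2 ≡ 4^2 = 16 ≡ 16 (mod 1073)
4^4 ≡ 16^2 = 256 ≡ 256 (mod 1073)
4^8 ≡ 256^2 = 65536 ≡ 83 (mod 1073)
4^16 ≡ 83^2 = 6889 ≡ 451 (mod 1073)
4^32 ≡ 451^2 = 203401 ≡ 604 (mod 1073)
4^64 ≡ 604^2 = 364816 ≡ 1069 (mod 1073)
4^128 ≡ 1069^2 = 1142761 ≡ 16 (mod 1073)
4^256 ≡ 16^2 = 256 ≡ 256 (mod 1073)
4^512 ≡ 256^2 = 65536 ≡ 83 (mod 1073)
4^1024 ≡ 83^2 = 6889 ≡ 451 (mod 1073)
1072 = 1024 + 32 + 16 in binary powers of 2.
So 4^1072 ≡ 451 · 604 · 451 ≡ 1069 (mod 1073).
Since 1069 ≠ 1, base 4 is a Fermat witness: 1073 is composite.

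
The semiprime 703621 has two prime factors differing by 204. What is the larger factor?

947

Since p = q + 204, we have 703621 = q(q + 204), so q² + 204q − 703621 = 0.
Discriminant: 204² + 4·703621 = 41616 + 2814484 = 2856100; √2856100 = 1690.
q = (−204 + 1690)/2 = 743, and p = q + 204 = 947.
Check: 743 · 947 = 703621.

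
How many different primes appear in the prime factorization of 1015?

3

1015 = 5 · 203
203 = 7 · 29
1015 = 5 · 7 · 29, which has 3 distinct prime factors.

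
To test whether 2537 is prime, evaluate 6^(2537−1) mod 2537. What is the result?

2113

6^1 ≡ 6 (mod 2537)
6^2 ≡ 6^2 = 36 ≡ 36 (mod 2537)
6^4 ≡ 36^2 = 1296 ≡ 1296 (mod 2537)
6^8 ≡ 1296^2 = 1679616 ≡ 122 (mod 2537)
6^16 ≡ 122^2 = 14884 ≡ 2199 (mod 2537)
6^32 ≡ 2199^2 = 4835601 ≡ 79 (mod 2537)
6^64 ≡ 79^2 = 6241 ≡ 1167 (mod 2537)
6^128 ≡ 1167^2 = 1361889 ≡ 2057 (mod 2537)
6^256 ≡ 2057^2 = 4231249 ≡ 2070 (mod 2537)
6^512 ≡ 2070^2 = 4284900 ≡ 2444 (mod 2537)
6^1024 ≡ 2444^2 = 5973136 ≡ 1038 (mod 2537)
6^2048 ≡ 1038^2 = 1077444 ≡ 1756 (mod 2537)
2536 = 2048 + 256 + 128 + 64 + 32 + 8 in binary powers of 2.
So 6^2536 ≡ 1756 · 2070 · 2057 · 1167 · 79 · 122 ≡ 2113 (mod 2537).
Since 2113 ≠ 1, base 6 is a Fermat witness: 2537 is composite.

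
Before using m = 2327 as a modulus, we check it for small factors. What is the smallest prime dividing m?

13

2327 is odd.
Digit sum 14, not divisible by 3.
Ends in 7: not divisible by 5.
7: 2327 = 7·332 + 3
11: 2327 = 11·211 + 6
13: 2327 = 13·179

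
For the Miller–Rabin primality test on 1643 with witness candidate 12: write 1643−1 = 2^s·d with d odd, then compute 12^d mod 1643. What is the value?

1643 − 1 = 1642 = 2^1 · 821, so d = 821.
12^1 ≡ 12 (mod 1643)
12^2 ≡ 12^2 = 144 ≡ 144 (mod 1643)
12^4 ≡ 144^2 = 20736 ≡ 1020 (mod 1643)
12^8 ≡ 1020^2 = 1040400 ≡ 381 (mod 1643)
12^16 ≡ 381^2 = 145161 ≡ 577 (mod 1643)
12^32 ≡ 577^2 = 332929 ≡ 1043 (mod 1643)
12^64 ≡ 1043^2 = 1087849 ≡ 183 (mod 1643)
12^128 ≡ 183^2 = 33489 ≡ 629 (mod 1643)
12^256 ≡ 629^2 = 395641 ≡ 1321 (mod 1643)
12^512 ≡ 1321^2 = 1745041 ≡ 175 (mod 1643)
821 = 512 + 256 + 32 + 16 + 4 + 1 in binary powers of 2.
So 12^821 ≡ 175 · 1321 · 1043 · 577 · 1020 · 12 ≡ 610 (mod 1643).
Squaring chain: 610; never reaches −1, so base 12 is a Miller–Rabin witness that 1643 is composite.

610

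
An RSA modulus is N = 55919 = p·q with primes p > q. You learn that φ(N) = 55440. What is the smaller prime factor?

φ(n) = (p−1)(q−1) = n − (p+q) + 1, so p + q = 55919 − 55440 + 1 = 480.
p and q are the roots of t² − 480t + 55919 = 0.
Discriminant: 480² − 4·55919 = 230400 − 223676 = 6724; √6724 = 82.
q = (480 − 82)/2 = 199, p = (480 + 82)/2 = 281.
Check: 199 · 281 = 55919.

199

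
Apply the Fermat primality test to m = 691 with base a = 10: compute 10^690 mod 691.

10^1 ≡ 10 (mod 691)
10^2 ≡ 10^2 = 100 ≡ 100 (mod 691)
10^4 ≡ 100^2 = 10000 ≡ 326 (mod 691)
10^8 ≡ 326^2 = 106276 ≡ 553 (mod 691)
10^16 ≡ 553^2 = 305809 ≡ 387 (mod 691)
10^32 ≡ 387^2 = 149769 ≡ 513 (mod 691)
10^64 ≡ 513^2 = 263169 ≡ 589 (mod 691)
10^128 ≡ 589^2 = 346921 ≡ 39 (mod 691)
10^256 ≡ 39^2 = 1521 ≡ 139 (mod 691)
10^512 ≡ 139^2 = 19321 ≡ 664 (mod 691)
690 = 512 + 128 + 32 + 16 + 2 in binary powers of 2.
So 10^690 ≡ 664 · 39 · 513 · 387 · 100 ≡ 1 (mod 691).
Since the result is 1, base 10 gives no evidence that 691 is composite.

1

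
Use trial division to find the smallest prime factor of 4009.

4009 is odd.
Digit sum 13, not divisible by 3.
Ends in 9: not divisible by 5.
7: 4009 = 7·572 + 5
11: 4009 = 11·364 + 5
13: 4009 = 13·308 + 5
17: 4009 = 17·235 + 14
19: 4009 = 19·211

19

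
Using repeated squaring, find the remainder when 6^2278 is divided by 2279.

49

6^1 ≡ 6 (mod 2279)
6^2 ≡ 6^2 = 36 ≡ 36 (mod 2279)
6^4 ≡ 36^2 = 1296 ≡ 1296 (mod 2279)
6^8 ≡ 1296^2 = 1679616 ≡ 2272 (mod 2279)
6^16 ≡ 2272^2 = 5161984 ≡ 49 (mod 2279)
6^32 ≡ 49^2 = 2401 ≡ 122 (mod 2279)
6^64 ≡ 122^2 = 14884 ≡ 1210 (mod 2279)
6^128 ≡ 1210^2 = 1464100 ≡ 982 (mod 2279)
6^256 ≡ 982^2 = 964324 ≡ 307 (mod 2279)
6^512 ≡ 307^2 = 94249 ≡ 810 (mod 2279)
6^1024 ≡ 810^2 = 656100 ≡ 2027 (mod 2279)
6^2048 ≡ 2027^2 = 4108729 ≡ 1971 (mod 2279)
2278 = 2048 + 128 + 64 + 32 + 4 + 2 in binary powers of 2.
So 6^2278 ≡ 1971 · 982 · 1210 · 122 · 1296 · 36 ≡ 49 (mod 2279).
Since 49 ≠ 1, base 6 is a Fermat witness: 2279 is composite.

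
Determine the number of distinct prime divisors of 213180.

6

213180 = 2^2 · 53295
53295 = 3 · 17765
17765 = 5 · 3553
3553 = 11 · 323
323 = 17 · 19
213180 = 2^2 · 3 · 5 · 11 · 17 · 19, which has 6 distinct prime factors.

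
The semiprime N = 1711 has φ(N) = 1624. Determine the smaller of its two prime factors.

29

φ(n) = (p−1)(q−1) = n − (p+q) + 1, so p + q = 1711 − 1624 + 1 = 88.
p and q are the roots of t² − 88t + 1711 = 0.
Discriminant: 88² − 4·1711 = 7744 − 6844 = 900; √900 = 30.
q = (88 − 30)/2 = 29, p = (88 + 30)/2 = 59.
Check: 29 · 59 = 1711.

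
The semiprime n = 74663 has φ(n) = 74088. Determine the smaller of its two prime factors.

φ(n) = (p−1)(q−1) = n − (p+q) + 1, so p + q = 74663 − 74088 + 1 = 576.
p and q are the roots of t² − 576t + 74663 = 0.
Discriminant: 576² − 4·74663 = 331776 − 298652 = 33124; √33124 = 182.
q = (576 − 182)/2 = 197, p = (576 + 182)/2 = 379.
Check: 197 · 379 = 74663.

197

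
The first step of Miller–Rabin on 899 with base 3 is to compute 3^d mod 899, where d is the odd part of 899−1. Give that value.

641

899 − 1 = 898 = 2^1 · 449, so d = 449.
3^1 ≡ 3 (mod 899)
3^2 ≡ 3^2 = 9 ≡ 9 (mod 899)
3^4 ≡ 9^2 = 81 ≡ 81 (mod 899)
3^8 ≡ 81^2 = 6561 ≡ 268 (mod 899)
3^16 ≡ 268^2 = 71824 ≡ 803 (mod 899)
3^32 ≡ 803^2 = 644809 ≡ 226 (mod 899)
3^64 ≡ 226^2 = 51076 ≡ 732 (mod 899)
3^128 ≡ 732^2 = 535824 ≡ 20 (mod 899)
3^256 ≡ 20^2 = 400 ≡ 400 (mod 899)
449 = 256 + 128 + 64 + 1 in binary powers of 2.
So 3^449 ≡ 400 · 20 · 732 · 3 ≡ 641 (mod 899).
Squaring chain: 641; never reaches −1, so base 3 is a Miller–Rabin witness that 899 is composite.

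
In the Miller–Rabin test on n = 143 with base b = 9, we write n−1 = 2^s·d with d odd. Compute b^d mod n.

143 − 1 = 142 = 2^1 · 71, so d = 71.
9^1 ≡ 9 (mod 143)
9^2 ≡ 9^2 = 81 ≡ 81 (mod 143)
9^4 ≡ 81^2 = 6561 ≡ 126 (mod 143)
9^8 ≡ 126^2 = 15876 ≡ 3 (mod 143)
9^16 ≡ 3^2 = 9 ≡ 9 (mod 143)
9^32 ≡ 9^2 = 81 ≡ 81 (mod 143)
9^64 ≡ 81^2 = 6561 ≡ 126 (mod 143)
71 = 64 + 4 + 2 + 1 in binary powers of 2.
So 9^71 ≡ 126 · 126 · 81 · 9 ≡ 42 (mod 143).
Squaring chain: 42; never reaches −1, so base 9 is a Miller–Rabin witness that 143 is composite.

42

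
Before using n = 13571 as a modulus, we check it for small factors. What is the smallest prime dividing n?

41

13571 is odd.
Digit sum 17, not divisible by 3.
Ends in 1: not divisible by 5.
7: 13571 = 7·1938 + 5
11: 13571 = 11·1233 + 8
13: 13571 = 13·1043 + 12
17: 13571 = 17·798 + 5
19: 13571 = 19·714 + 5
23: 13571 = 23·590 + 1
29: 13571 = 29·467 + 28
31: 13571 = 31·437 + 24
37: 13571 = 37·366 + 29
41: 13571 = 41·331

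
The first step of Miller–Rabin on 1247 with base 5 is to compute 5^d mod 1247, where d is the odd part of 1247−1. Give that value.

1247 − 1 = 1246 = 2^1 · 623, so d = 623.
5^1 ≡ 5 (mod 1247)
5^2 ≡ 5^2 = 25 ≡ 25 (mod 1247)
5^4 ≡ 25^2 = 625 ≡ 625 (mod 1247)
5^8 ≡ 625^2 = 390625 ≡ 314 (mod 1247)
5^16 ≡ 314^2 = 98596 ≡ 83 (mod 1247)
5^32 ≡ 83^2 = 6889 ≡ 654 (mod 1247)
5^64 ≡ 654^2 = 427716 ≡ 1242 (mod 1247)
5^128 ≡ 1242^2 = 1542564 ≡ 25 (mod 1247)
5^256 ≡ 25^2 = 625 ≡ 625 (mod 1247)
5^512 ≡ 625^2 = 390625 ≡ 314 (mod 1247)
623 = 512 + 64 + 32 + 8 + 4 + 2 + 1 in binary powers of 2.
So 5^623 ≡ 314 · 1242 · 654 · 314 · 625 · 25 · 5 ≡ 695 (mod 1247).
Squaring chain: 695; never reaches −1, so base 5 is a Miller–Rabin witness that 1247 is composite.

695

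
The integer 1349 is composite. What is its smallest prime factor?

19

1349 is odd.
Digit sum 17, not divisible by 3.
Ends in 9: not divisible by 5.
7: 1349 = 7·192 + 5
11: 1349 = 11·122 + 7
13: 1349 = 13·103 + 10
17: 1349 = 17·79 + 6
19: 1349 = 19·71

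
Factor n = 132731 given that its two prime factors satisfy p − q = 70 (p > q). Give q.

331

Since p = q + 70, we have 132731 = q(q + 70), so q² + 70q − 132731 = 0.
Discriminant: 70² + 4·132731 = 4900 + 530924 = 535824; √535824 = 732.
q = (−70 + 732)/2 = 331, and p = q + 70 = 401.
Check: 331 · 401 = 132731.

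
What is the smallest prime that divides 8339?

8339 is odd.
Digit sum 23, not divisible by 3.
Ends in 9: not divisible by 5.
7: 8339 = 7·1191 + 2
11: 8339 = 11·758 + 1
13: 8339 = 13·641 + 6
17: 8339 = 17·490 + 9
19: 8339 = 19·438 + 17
23: 8339 = 23·362 + 13
29: 8339 = 29·287 + 16
31: 8339 = 31·269

31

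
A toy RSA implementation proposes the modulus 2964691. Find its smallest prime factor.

2964691 is odd.
Digit sum 37, not divisible by 3.
Ends in 1: not divisible by 5.
7: 2964691 = 7·423527 + 2
11: 2964691 = 11·269517 + 4
13: 2964691 = 13·228053 + 2
17: 2964691 = 17·174393 + 10
19: 2964691 = 19·156036 + 7
23: 2964691 = 23·128899 + 14
29: 2964691 = 29·102230 + 21
31: 2964691 = 31·95635 + 6
37: 2964691 = 37·80126 + 29
41: 2964691 = 41·72309 + 22
43: 2964691 = 43·68946 + 13
47: 2964691 = 47·63078 + 25
53: 2964691 = 53·55937 + 30
59: 2964691 = 59·50249

59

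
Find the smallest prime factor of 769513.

31

769513 is odd.
Digit sum 31, not divisible by 3.
Ends in 3: not divisible by 5.
7: 769513 = 7·109930 + 3
11: 769513 = 11·69955 + 8
13: 769513 = 13·59193 + 4
17: 769513 = 17·45265 + 8
19: 769513 = 19·40500 + 13
23: 769513 = 23·33457 + 2
29: 769513 = 29·26534 + 27
31: 769513 = 31·24823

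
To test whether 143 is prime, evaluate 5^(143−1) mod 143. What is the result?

25

5^1 ≡ 5 (mod 143)
5^2 ≡ 5^2 = 25 ≡ 25 (mod 143)
5^4 ≡ 25^2 = 625 ≡ 53 (mod 143)
5^8 ≡ 53^2 = 2809 ≡ 92 (mod 143)
5^16 ≡ 92^2 = 8464 ≡ 27 (mod 143)
5^32 ≡ 27^2 = 729 ≡ 14 (mod 143)
5^64 ≡ 14^2 = 196 ≡ 53 (mod 143)
5^128 ≡ 53^2 = 2809 ≡ 92 (mod 143)
142 = 128 + 8 + 4 + 2 in binary powers of 2.
So 5^142 ≡ 92 · 92 · 53 · 25 ≡ 25 (mod 143).
Since 25 ≠ 1, base 5 is a Fermat witness: 143 is composite.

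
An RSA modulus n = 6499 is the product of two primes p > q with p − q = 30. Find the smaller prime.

Since p = q + 30, we have 6499 = q(q + 30), so q² + 30q − 6499 = 0.
Discriminant: 30² + 4·6499 = 900 + 25996 = 26896; √26896 = 164.
q = (−30 + 164)/2 = 67, and p = q + 30 = 97.
Check: 67 · 97 = 6499.

67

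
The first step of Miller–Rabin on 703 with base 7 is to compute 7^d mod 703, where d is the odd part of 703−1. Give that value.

1

703 − 1 = 702 = 2^1 · 351, so d = 351.
7^1 ≡ 7 (mod 703)
7^2 ≡ 7^2 = 49 ≡ 49 (mod 703)
7^4 ≡ 49^2 = 2401 ≡ 292 (mod 703)
7^8 ≡ 292^2 = 85264 ≡ 201 (mod 703)
7^16 ≡ 201^2 = 40401 ≡ 330 (mod 703)
7^32 ≡ 330^2 = 108900 ≡ 638 (mod 703)
7^64 ≡ 638^2 = 407044 ≡ 7 (mod 703)
7^128 ≡ 7^2 = 49 ≡ 49 (mod 703)
7^256 ≡ 49^2 = 2401 ≡ 292 (mod 703)
351 = 256 + 64 + 16 + 8 + 4 + 2 + 1 in binary powers of 2.
So 7^351 ≡ 292 · 7 · 330 · 201 · 292 · 49 · 7 ≡ 1 (mod 703).
Since 7^d ≡ 1 (mod 703), base 7 does not prove 703 composite.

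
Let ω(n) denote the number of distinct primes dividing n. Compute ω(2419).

2

2419 = 41 · 59
2419 = 41 · 59, which has 2 distinct prime factors.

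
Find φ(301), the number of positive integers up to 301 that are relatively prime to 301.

252

Factor: 301 = 7 · 43.
φ(301) = (7−1) · (43−1) = 6 · 42 = 252.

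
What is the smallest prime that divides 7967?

7967 is odd.
Digit sum 29, not divisible by 3.
Ends in 7: not divisible by 5.
7: 7967 = 7·1138 + 1
11: 7967 = 11·724 + 3
13: 7967 = 13·612 + 11
17: 7967 = 17·468 + 11
19: 7967 = 19·419 + 6
23: 7967 = 23·346 + 9
29: 7967 = 29·274 + 21
31: 7967 = 31·257

31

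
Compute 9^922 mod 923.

178

9^1 ≡ 9 (mod 923)
9^2 ≡ 9^2 = 81 ≡ 81 (mod 923)
9^4 ≡ 81^2 = 6561 ≡ 100 (mod 923)
9^8 ≡ 100^2 = 10000 ≡ 770 (mod 923)
9^16 ≡ 770^2 = 592900 ≡ 334 (mod 923)
9^32 ≡ 334^2 = 111556 ≡ 796 (mod 923)
9^64 ≡ 796^2 = 633616 ≡ 438 (mod 923)
9^128 ≡ 438^2 = 191844 ≡ 783 (mod 923)
9^256 ≡ 783^2 = 613089 ≡ 217 (mod 923)
9^512 ≡ 217^2 = 47089 ≡ 16 (mod 923)
922 = 512 + 256 + 128 + 16 + 8 + 2 in binary powers of 2.
So 9^922 ≡ 16 · 217 · 783 · 334 · 770 · 81 ≡ 178 (mod 923).
Since 178 ≠ 1, base 9 is a Fermat witness: 923 is composite.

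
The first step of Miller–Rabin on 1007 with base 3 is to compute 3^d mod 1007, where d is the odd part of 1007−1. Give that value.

1007 − 1 = 1006 = 2^1 · 503, so d = 503.
3^1 ≡ 3 (mod 1007)
3^2 ≡ 3^2 = 9 ≡ 9 (mod 1007)
3^4 ≡ 9^2 = 81 ≡ 81 (mod 1007)
3^8 ≡ 81^2 = 6561 ≡ 519 (mod 1007)
3^16 ≡ 519^2 = 269361 ≡ 492 (mod 1007)
3^32 ≡ 492^2 = 242064 ≡ 384 (mod 1007)
3^64 ≡ 384^2 = 147456 ≡ 434 (mod 1007)
3^128 ≡ 434^2 = 188356 ≡ 47 (mod 1007)
3^256 ≡ 47^2 = 2209 ≡ 195 (mod 1007)
503 = 256 + 128 + 64 + 32 + 16 + 4 + 2 + 1 in binary powers of 2.
So 3^503 ≡ 195 · 47 · 434 · 384 · 492 · 81 · 9 · 3 ≡ 298 (mod 1007).
Squaring chain: 298; never reaches −1, so base 3 is a Miller–Rabin witness that 1007 is composite.

298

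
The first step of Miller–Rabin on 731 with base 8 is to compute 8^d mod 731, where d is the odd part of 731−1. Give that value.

731 − 1 = 730 = 2^1 · 365, so d = 365.
8^1 ≡ 8 (mod 731)
8^2 ≡ 8^2 = 64 ≡ 64 (mod 731)
8^4 ≡ 64^2 = 4096 ≡ 441 (mod 731)
8^8 ≡ 441^2 = 194481 ≡ 35 (mod 731)
8^16 ≡ 35^2 = 1225 ≡ 494 (mod 731)
8^32 ≡ 494^2 = 244036 ≡ 613 (mod 731)
8^64 ≡ 613^2 = 375769 ≡ 35 (mod 731)
8^128 ≡ 35^2 = 1225 ≡ 494 (mod 731)
8^256 ≡ 494^2 = 244036 ≡ 613 (mod 731)
365 = 256 + 64 + 32 + 8 + 4 + 1 in binary powers of 2.
So 8^365 ≡ 613 · 35 · 613 · 35 · 441 · 8 ≡ 94 (mod 731).
Squaring chain: 94; never reaches −1, so base 8 is a Miller–Rabin witness that 731 is composite.

94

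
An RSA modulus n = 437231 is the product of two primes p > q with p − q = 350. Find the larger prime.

Since p = q + 350, we have 437231 = q(q + 350), so q² + 350q − 437231 = 0.
Discriminant: 350² + 4·437231 = 122500 + 1748924 = 1871424; √1871424 = 1368.
q = (−350 + 1368)/2 = 509, and p = q + 350 = 859.
Check: 509 · 859 = 437231.

859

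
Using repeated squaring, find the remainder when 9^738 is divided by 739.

9^1 ≡ 9 (mod 739)
9^2 ≡ 9^2 = 81 ≡ 81 (mod 739)
9^4 ≡ 81^2 = 6561 ≡ 649 (mod 739)
9^8 ≡ 649^2 = 421201 ≡ 710 (mod 739)
9^16 ≡ 710^2 = 504100 ≡ 102 (mod 739)
9^32 ≡ 102^2 = 10404 ≡ 58 (mod 739)
9^64 ≡ 58^2 = 3364 ≡ 408 (mod 739)
9^128 ≡ 408^2 = 166464 ≡ 189 (mod 739)
9^256 ≡ 189^2 = 35721 ≡ 249 (mod 739)
9^512 ≡ 249^2 = 62001 ≡ 664 (mod 739)
738 = 512 + 128 + 64 + 32 + 2 in binary powers of 2.
So 9^738 ≡ 664 · 189 · 408 · 58 · 81 ≡ 1 (mod 739).
Since the result is 1, base 9 gives no evidence that 739 is composite.

1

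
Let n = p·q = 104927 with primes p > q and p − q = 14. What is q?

Since p = q + 14, we have 104927 = q(q + 14), so q² + 14q − 104927 = 0.
Discriminant: 14² + 4·104927 = 196 + 419708 = 419904; √419904 = 648.
q = (−14 + 648)/2 = 317, and p = q + 14 = 331.
Check: 317 · 331 = 104927.

317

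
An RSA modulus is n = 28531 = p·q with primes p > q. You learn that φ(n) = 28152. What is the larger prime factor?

277

φ(n) = (p−1)(q−1) = n − (p+q) + 1, so p + q = 28531 − 28152 + 1 = 380.
p and q are the roots of t² − 380t + 28531 = 0.
Discriminant: 380² − 4·28531 = 144400 − 114124 = 30276; √30276 = 174.
q = (380 − 174)/2 = 103, p = (380 + 174)/2 = 277.
Check: 103 · 277 = 28531.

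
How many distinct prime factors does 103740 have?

103740 = 2^2 · 25935
25935 = 3 · 8645
8645 = 5 · 1729
1729 = 7 · 247
247 = 13 · 19
103740 = 2^2 · 3 · 5 · 7 · 13 · 19, which has 6 distinct prime factors.

6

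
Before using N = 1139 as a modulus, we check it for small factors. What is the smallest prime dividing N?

1139 is odd.
Digit sum 14, not divisible by 3.
Ends in 9: not divisible by 5.
7: 1139 = 7·162 + 5
11: 1139 = 11·103 + 6
13: 1139 = 13·87 + 8
17: 1139 = 17·67

17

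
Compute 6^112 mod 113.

6^1 ≡ 6 (mod 113)
6^2 ≡ 6^2 = 36 ≡ 36 (mod 113)
6^4 ≡ 36^2 = 1296 ≡ 53 (mod 113)
6^8 ≡ 53^2 = 2809 ≡ 97 (mod 113)
6^16 ≡ 97^2 = 9409 ≡ 30 (mod 113)
6^32 ≡ 30^2 = 900 ≡ 109 (mod 113)
6^64 ≡ 109^2 = 11881 ≡ 16 (mod 113)
112 = 64 + 32 + 16 in binary powers of 2.
So 6^112 ≡ 16 · 109 · 30 ≡ 1 (mod 113).
Since the result is 1, base 6 gives no evidence that 113 is composite.

1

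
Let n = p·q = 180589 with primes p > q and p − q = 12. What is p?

431

Since p = q + 12, we have 180589 = q(q + 12), so q² + 12q − 180589 = 0.
Discriminant: 12² + 4·180589 = 144 + 722356 = 722500; √722500 = 850.
q = (−12 + 850)/2 = 419, and p = q + 12 = 431.
Check: 419 · 431 = 180589.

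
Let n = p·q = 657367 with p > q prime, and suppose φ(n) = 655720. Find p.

φ(n) = (p−1)(q−1) = n − (p+q) + 1, so p + q = 657367 − 655720 + 1 = 1648.
p and q are the roots of t² − 1648t + 657367 = 0.
Discriminant: 1648² − 4·657367 = 2715904 − 2629468 = 86436; √86436 = 294.
q = (1648 − 294)/2 = 677, p = (1648 + 294)/2 = 971.
Check: 677 · 971 = 657367.

971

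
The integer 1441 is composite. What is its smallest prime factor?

1441 is odd.
Digit sum 10, not divisible by 3.
Ends in 1: not divisible by 5.
7: 1441 = 7·205 + 6
11: 1441 = 11·131

11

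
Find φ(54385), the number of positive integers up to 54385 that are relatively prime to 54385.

Factor: 54385 = 5 · 73 · 149.
φ(54385) = (5−1) · (73−1) · (149−1) = 4 · 72 · 148 = 42624.

42624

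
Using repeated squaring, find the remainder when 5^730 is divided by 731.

5^1 ≡ 5 (mod 731)
5^2 ≡ 5^2 = 25 ≡ 25 (mod 731)
5^4 ≡ 25^2 = 625 ≡ 625 (mod 731)
5^8 ≡ 625^2 = 390625 ≡ 271 (mod 731)
5^16 ≡ 271^2 = 73441 ≡ 341 (mod 731)
5^32 ≡ 341^2 = 116281 ≡ 52 (mod 731)
5^64 ≡ 52^2 = 2704 ≡ 511 (mod 731)
5^128 ≡ 511^2 = 261121 ≡ 154 (mod 731)
5^256 ≡ 154^2 = 23716 ≡ 324 (mod 731)
5^512 ≡ 324^2 = 104976 ≡ 443 (mod 731)
730 = 512 + 128 + 64 + 16 + 8 + 2 in binary powers of 2.
So 5^730 ≡ 443 · 154 · 511 · 341 · 271 · 25 ≡ 298 (mod 731).
Since 298 ≠ 1, base 5 is a Fermat witness: 731 is composite.

298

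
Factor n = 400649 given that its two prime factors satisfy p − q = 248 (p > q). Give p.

Since p = q + 248, we have 400649 = q(q + 248), so q² + 248q − 400649 = 0.
Discriminant: 248² + 4·400649 = 61504 + 1602596 = 1664100; √1664100 = 1290.
q = (−248 + 1290)/2 = 521, and p = q + 248 = 769.
Check: 521 · 769 = 400649.

769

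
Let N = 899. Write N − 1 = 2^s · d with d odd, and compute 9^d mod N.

38

899 − 1 = 898 = 2^1 · 449, so d = 449.
9^1 ≡ 9 (mod 899)
9^2 ≡ 9^2 = 81 ≡ 81 (mod 899)
9^4 ≡ 81^2 = 6561 ≡ 268 (mod 899)
9^8 ≡ 268^2 = 71824 ≡ 803 (mod 899)
9^16 ≡ 803^2 = 644809 ≡ 226 (mod 899)
9^32 ≡ 226^2 = 51076 ≡ 732 (mod 899)
9^64 ≡ 732^2 = 535824 ≡ 20 (mod 899)
9^128 ≡ 20^2 = 400 ≡ 400 (mod 899)
9^256 ≡ 400^2 = 160000 ≡ 877 (mod 899)
449 = 256 + 128 + 64 + 1 in binary powers of 2.
So 9^449 ≡ 877 · 400 · 20 · 9 ≡ 38 (mod 899).
Squaring chain: 38; never reaches −1, so base 9 is a Miller–Rabin witness that 899 is composite.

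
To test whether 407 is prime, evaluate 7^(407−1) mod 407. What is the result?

81

7^1 ≡ 7 (mod 407)
7^2 ≡ 7^2 = 49 ≡ 49 (mod 407)
7^4 ≡ 49^2 = 2401 ≡ 366 (mod 407)
7^8 ≡ 366^2 = 133956 ≡ 53 (mod 407)
7^16 ≡ 53^2 = 2809 ≡ 367 (mod 407)
7^32 ≡ 367^2 = 134689 ≡ 379 (mod 407)
7^64 ≡ 379^2 = 143641 ≡ 377 (mod 407)
7^128 ≡ 377^2 = 142129 ≡ 86 (mod 407)
7^256 ≡ 86^2 = 7396 ≡ 70 (mod 407)
406 = 256 + 128 + 16 + 4 + 2 in binary powers of 2.
So 7^406 ≡ 70 · 86 · 367 · 366 · 49 ≡ 81 (mod 407).
Since 81 ≠ 1, base 7 is a Fermat witness: 407 is composite.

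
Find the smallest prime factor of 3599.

59

3599 is odd.
Digit sum 26, not divisible by 3.
Ends in 9: not divisible by 5.
7: 3599 = 7·514 + 1
11: 3599 = 11·327 + 2
13: 3599 = 13·276 + 11
17: 3599 = 17·211 + 12
19: 3599 = 19·189 + 8
23: 3599 = 23·156 + 11
29: 3599 = 29·124 + 3
31: 3599 = 31·116 + 3
37: 3599 = 37·97 + 10
41: 3599 = 41·87 + 32
43: 3599 = 43·83 + 30
47: 3599 = 47·76 + 27
53: 3599 = 53·67 + 48
59: 3599 = 59·61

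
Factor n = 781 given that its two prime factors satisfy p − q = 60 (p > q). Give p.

Since p = q + 60, we have 781 = q(q + 60), so q² + 60q − 781 = 0.
Discriminant: 60² + 4·781 = 3600 + 3124 = 6724; √6724 = 82.
q = (−60 + 82)/2 = 11, and p = q + 60 = 71.
Check: 11 · 71 = 781.

71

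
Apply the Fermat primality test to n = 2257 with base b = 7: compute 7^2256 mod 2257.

1728

7^1 ≡ 7 (mod 2257)
7^2 ≡ 7^2 = 49 ≡ 49 (mod 2257)
7^4 ≡ 49^2 = 2401 ≡ 144 (mod 2257)
7^8 ≡ 144^2 = 20736 ≡ 423 (mod 2257)
7^16 ≡ 423^2 = 178929 ≡ 626 (mod 2257)
7^32 ≡ 626^2 = 391876 ≡ 1415 (mod 2257)
7^64 ≡ 1415^2 = 2002225 ≡ 266 (mod 2257)
7^128 ≡ 266^2 = 70756 ≡ 789 (mod 2257)
7^256 ≡ 789^2 = 622521 ≡ 1846 (mod 2257)
7^512 ≡ 1846^2 = 3407716 ≡ 1903 (mod 2257)
7^1024 ≡ 1903^2 = 3621409 ≡ 1181 (mod 2257)
7^2048 ≡ 1181^2 = 1394761 ≡ 2192 (mod 2257)
2256 = 2048 + 128 + 64 + 16 in binary powers of 2.
So 7^2256 ≡ 2192 · 789 · 266 · 626 ≡ 1728 (mod 2257).
Since 1728 ≠ 1, base 7 is a Fermat witness: 2257 is composite.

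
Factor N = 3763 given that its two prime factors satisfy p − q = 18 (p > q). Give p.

Since p = q + 18, we have 3763 = q(q + 18), so q² + 18q − 3763 = 0.
Discriminant: 18² + 4·3763 = 324 + 15052 = 15376; √15376 = 124.
q = (−18 + 124)/2 = 53, and p = q + 18 = 71.
Check: 53 · 71 = 3763.

71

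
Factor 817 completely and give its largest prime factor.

817 = 19 · 43
43 is prime.
So 817 = 19 · 43; the largest prime factor is 43.

43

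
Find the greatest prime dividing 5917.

5917 = 61 · 97
97 is prime.
So 5917 = 61 · 97; the largest prime factor is 97.

97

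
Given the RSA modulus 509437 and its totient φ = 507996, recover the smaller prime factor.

619

φ(n) = (p−1)(q−1) = n − (p+q) + 1, so p + q = 509437 − 507996 + 1 = 1442.
p and q are the roots of t² − 1442t + 509437 = 0.
Discriminant: 1442² − 4·509437 = 2079364 − 2037748 = 41616; √41616 = 204.
q = (1442 − 204)/2 = 619, p = (1442 + 204)/2 = 823.
Check: 619 · 823 = 509437.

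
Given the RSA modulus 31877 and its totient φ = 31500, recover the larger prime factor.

φ(n) = (p−1)(q−1) = n − (p+q) + 1, so p + q = 31877 − 31500 + 1 = 378.
p and q are the roots of t² − 378t + 31877 = 0.
Discriminant: 378² − 4·31877 = 142884 − 127508 = 15376; √15376 = 124.
q = (378 − 124)/2 = 127, p = (378 + 124)/2 = 251.
Check: 127 · 251 = 31877.

251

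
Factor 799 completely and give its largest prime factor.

47

799 = 17 · 47
47 is prime.
So 799 = 17 · 47; the largest prime factor is 47.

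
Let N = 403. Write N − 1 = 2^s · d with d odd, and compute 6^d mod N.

403 − 1 = 402 = 2^1 · 201, so d = 201.
6^1 ≡ 6 (mod 403)
6^2 ≡ 6^2 = 36 ≡ 36 (mod 403)
6^4 ≡ 36^2 = 1296 ≡ 87 (mod 403)
6^8 ≡ 87^2 = 7569 ≡ 315 (mod 403)
6^16 ≡ 315^2 = 99225 ≡ 87 (mod 403)
6^32 ≡ 87^2 = 7569 ≡ 315 (mod 403)
6^64 ≡ 315^2 = 99225 ≡ 87 (mod 403)
6^128 ≡ 87^2 = 7569 ≡ 315 (mod 403)
201 = 128 + 64 + 8 + 1 in binary powers of 2.
So 6^201 ≡ 315 · 87 · 315 · 6 ≡ 278 (mod 403).
Squaring chain: 278; never reaches −1, so base 6 is a Miller–Rabin witness that 403 is composite.

278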